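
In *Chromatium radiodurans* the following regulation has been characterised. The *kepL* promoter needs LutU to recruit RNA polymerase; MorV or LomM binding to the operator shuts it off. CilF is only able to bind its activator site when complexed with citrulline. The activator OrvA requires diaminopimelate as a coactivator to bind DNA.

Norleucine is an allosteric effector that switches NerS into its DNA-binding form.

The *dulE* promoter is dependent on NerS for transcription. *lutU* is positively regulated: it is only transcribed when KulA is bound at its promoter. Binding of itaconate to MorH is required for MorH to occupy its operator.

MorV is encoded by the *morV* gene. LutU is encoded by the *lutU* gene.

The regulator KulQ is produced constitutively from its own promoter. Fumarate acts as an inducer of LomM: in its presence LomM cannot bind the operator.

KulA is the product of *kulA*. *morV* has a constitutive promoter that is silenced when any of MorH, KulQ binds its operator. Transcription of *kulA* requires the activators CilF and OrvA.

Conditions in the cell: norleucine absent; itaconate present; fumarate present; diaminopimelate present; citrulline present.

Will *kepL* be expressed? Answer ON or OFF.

ON

Itaconate is present, so MorH is active.
KulQ is produced constitutively and is active.
With repressor MorH bound, *morV* is not transcribed.
So MorV is not produced.
Fumarate is present, so LomM is inactive.
Citrulline is present, so CilF is active.
Diaminopimelate is present, so OrvA is active.
No repressor is bound and CilF and OrvA are active, so *kulA* is transcribed.
So KulA is produced and active.
No repressor is bound and KulA is active, so *lutU* is transcribed.
So LutU is produced and active.
No repressor is bound and LutU is active, so *kepL* is transcribed.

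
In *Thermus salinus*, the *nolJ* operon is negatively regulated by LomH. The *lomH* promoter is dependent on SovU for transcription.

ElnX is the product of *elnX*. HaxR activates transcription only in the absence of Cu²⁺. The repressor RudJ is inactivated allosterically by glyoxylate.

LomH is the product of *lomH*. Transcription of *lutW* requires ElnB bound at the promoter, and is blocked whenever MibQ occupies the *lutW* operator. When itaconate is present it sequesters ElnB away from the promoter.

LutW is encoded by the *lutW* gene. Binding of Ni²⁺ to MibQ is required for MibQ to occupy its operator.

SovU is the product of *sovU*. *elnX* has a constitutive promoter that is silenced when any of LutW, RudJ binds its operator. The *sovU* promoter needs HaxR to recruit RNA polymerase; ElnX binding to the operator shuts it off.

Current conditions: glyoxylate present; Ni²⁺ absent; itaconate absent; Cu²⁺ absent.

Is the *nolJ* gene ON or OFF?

OFF

Ni²⁺ is absent, so MibQ is inactive.
Itaconate is absent, so ElnB is active.
No repressor is bound and ElnB is active, so *lutW* is transcribed.
So LutW is produced and active.
Glyoxylate is present, so RudJ is inactive.
With repressor LutW bound, *elnX* is not transcribed.
So ElnX is not produced.
Cu²⁺ is absent, so HaxR is active.
No repressor is bound and HaxR is active, so *sovU* is transcribed.
So SovU is produced and active.
No repressor is bound and SovU is active, so *lomH* is transcribed.
So LomH is produced and active.
With repressor LomH bound, *nolJ* is not transcribed.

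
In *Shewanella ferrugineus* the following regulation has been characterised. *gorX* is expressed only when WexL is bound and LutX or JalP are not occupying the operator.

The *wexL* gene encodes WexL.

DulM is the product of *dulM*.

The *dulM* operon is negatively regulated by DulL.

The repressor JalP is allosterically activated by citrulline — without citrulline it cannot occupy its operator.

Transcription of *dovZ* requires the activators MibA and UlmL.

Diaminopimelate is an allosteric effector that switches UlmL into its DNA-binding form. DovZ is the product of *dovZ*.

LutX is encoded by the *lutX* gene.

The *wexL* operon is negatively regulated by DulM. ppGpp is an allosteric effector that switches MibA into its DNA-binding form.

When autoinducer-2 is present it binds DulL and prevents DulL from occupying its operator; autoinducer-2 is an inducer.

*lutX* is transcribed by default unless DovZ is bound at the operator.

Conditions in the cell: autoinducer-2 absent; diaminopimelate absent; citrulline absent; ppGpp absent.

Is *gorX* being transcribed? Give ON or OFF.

OFF

ppGpp is absent, so MibA is inactive.
Diaminopimelate is absent, so UlmL is inactive.
Required activator MibA is absent, so *dovZ* is not transcribed.
So DovZ is not produced.
With no repressor bound, *lutX* is transcribed.
So LutX is produced and active.
Citrulline is absent, so JalP is inactive.
Autoinducer-2 is absent, so DulL is active.
With repressor DulL bound, *dulM* is not transcribed.
So DulM is not produced.
With no repressor bound, *wexL* is transcribed.
So WexL is produced and active.
With repressor LutX bound, *gorX* is not transcribed.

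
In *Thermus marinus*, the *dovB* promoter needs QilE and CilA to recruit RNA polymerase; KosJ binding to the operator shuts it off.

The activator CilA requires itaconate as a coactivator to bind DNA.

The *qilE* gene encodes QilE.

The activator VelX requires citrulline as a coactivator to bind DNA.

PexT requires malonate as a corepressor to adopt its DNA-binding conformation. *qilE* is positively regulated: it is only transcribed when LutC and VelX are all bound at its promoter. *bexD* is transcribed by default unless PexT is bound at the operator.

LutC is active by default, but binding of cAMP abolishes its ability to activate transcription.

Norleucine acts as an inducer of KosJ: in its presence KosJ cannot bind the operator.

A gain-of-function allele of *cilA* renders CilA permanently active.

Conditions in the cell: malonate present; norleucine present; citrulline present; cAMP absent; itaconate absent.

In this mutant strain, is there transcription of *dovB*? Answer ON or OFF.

ON

Norleucine is present, so KosJ is inactive.
cAMP is absent, so LutC is active.
Citrulline is present, so VelX is active.
No repressor is bound and LutC and VelX are active, so *qilE* is transcribed.
So QilE is produced and active.
CilA is constitutively active in this strain.
No repressor is bound and QilE and CilA are active, so *dovB* is transcribed.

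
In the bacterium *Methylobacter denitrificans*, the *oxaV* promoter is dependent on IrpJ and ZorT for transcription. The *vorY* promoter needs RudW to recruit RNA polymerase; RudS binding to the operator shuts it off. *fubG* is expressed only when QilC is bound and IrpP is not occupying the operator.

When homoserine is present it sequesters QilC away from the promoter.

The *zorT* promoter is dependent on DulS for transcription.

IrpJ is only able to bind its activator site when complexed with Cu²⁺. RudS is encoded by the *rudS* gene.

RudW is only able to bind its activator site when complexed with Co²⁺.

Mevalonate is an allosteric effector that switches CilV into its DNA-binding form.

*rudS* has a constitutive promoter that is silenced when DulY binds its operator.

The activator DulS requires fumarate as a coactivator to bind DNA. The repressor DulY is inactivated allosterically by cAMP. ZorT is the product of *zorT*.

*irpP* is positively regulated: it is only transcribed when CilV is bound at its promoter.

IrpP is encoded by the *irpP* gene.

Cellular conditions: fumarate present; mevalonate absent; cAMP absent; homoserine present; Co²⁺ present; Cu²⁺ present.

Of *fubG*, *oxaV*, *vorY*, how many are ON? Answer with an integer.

2

Mevalonate is absent, so CilV is inactive.
Required activator CilV is absent, so *irpP* is not transcribed.
So IrpP is not produced.
Homoserine is present, so QilC is inactive.
Required activator QilC is absent, so *fubG* is not transcribed.
→ *fubG* is OFF.
Cu²⁺ is present, so IrpJ is active.
Fumarate is present, so DulS is active.
No repressor is bound and DulS is active, so *zorT* is transcribed.
So ZorT is produced and active.
No repressor is bound and IrpJ and ZorT are active, so *oxaV* is transcribed.
→ *oxaV* is ON.
cAMP is absent, so DulY is active.
With repressor DulY bound, *rudS* is not transcribed.
So RudS is not produced.
Co²⁺ is present, so RudW is active.
No repressor is bound and RudW is active, so *vorY* is transcribed.
→ *vorY* is ON.
2 of the 3 genes are transcribed.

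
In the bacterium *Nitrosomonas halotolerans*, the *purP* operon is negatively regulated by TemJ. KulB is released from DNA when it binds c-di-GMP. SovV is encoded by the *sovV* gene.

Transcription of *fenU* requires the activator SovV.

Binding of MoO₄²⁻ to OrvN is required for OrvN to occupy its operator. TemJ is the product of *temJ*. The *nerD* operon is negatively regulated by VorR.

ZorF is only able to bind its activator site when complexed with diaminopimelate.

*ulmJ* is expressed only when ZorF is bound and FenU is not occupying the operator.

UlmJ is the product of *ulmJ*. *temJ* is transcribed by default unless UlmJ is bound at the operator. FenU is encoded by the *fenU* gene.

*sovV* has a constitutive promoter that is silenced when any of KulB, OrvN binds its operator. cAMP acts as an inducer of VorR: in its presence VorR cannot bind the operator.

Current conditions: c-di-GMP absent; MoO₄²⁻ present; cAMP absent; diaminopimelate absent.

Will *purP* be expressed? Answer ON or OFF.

OFF

c-di-GMP is absent, so KulB is active.
MoO₄²⁻ is present, so OrvN is active.
With repressor KulB bound, *sovV* is not transcribed.
So SovV is not produced.
Required activator SovV is absent, so *fenU* is not transcribed.
So FenU is not produced.
Diaminopimelate is absent, so ZorF is inactive.
Required activator ZorF is absent, so *ulmJ* is not transcribed.
So UlmJ is not produced.
With no repressor bound, *temJ* is transcribed.
So TemJ is produced and active.
With repressor TemJ bound, *purP* is not transcribed.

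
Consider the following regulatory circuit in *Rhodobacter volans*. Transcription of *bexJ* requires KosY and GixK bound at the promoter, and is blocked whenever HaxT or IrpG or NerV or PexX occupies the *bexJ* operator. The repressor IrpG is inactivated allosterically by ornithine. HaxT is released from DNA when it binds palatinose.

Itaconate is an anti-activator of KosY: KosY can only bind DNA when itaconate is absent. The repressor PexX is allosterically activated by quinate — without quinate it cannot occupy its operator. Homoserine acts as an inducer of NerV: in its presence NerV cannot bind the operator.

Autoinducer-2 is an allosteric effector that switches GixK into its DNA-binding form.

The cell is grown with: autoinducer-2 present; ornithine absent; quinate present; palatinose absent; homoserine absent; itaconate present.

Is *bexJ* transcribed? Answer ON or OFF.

Itaconate is present, so KosY is inactive.
Palatinose is absent, so HaxT is active.
Ornithine is absent, so IrpG is active.
Homoserine is absent, so NerV is active.
Quinate is present, so PexX is active.
Autoinducer-2 is present, so GixK is active.
With repressor HaxT bound, *bexJ* is not transcribed.

OFF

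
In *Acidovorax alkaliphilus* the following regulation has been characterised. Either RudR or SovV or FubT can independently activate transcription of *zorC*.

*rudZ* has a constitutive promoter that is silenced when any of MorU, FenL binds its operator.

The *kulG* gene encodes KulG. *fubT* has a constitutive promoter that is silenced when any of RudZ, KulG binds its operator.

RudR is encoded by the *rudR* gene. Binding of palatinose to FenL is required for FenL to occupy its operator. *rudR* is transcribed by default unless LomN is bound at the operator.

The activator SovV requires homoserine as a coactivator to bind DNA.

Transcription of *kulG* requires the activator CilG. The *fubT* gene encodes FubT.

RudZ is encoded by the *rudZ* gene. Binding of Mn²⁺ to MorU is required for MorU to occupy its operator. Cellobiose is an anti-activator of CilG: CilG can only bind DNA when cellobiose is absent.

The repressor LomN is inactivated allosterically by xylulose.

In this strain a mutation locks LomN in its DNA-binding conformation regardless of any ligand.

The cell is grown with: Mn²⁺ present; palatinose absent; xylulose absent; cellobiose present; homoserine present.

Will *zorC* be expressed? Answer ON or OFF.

ON

LomN is constitutively active in this strain.
With repressor LomN bound, *rudR* is not transcribed.
So RudR is not produced.
Homoserine is present, so SovV is active.
Mn²⁺ is present, so MorU is active.
Palatinose is absent, so FenL is inactive.
With repressor MorU bound, *rudZ* is not transcribed.
So RudZ is not produced.
Cellobiose is present, so CilG is inactive.
Required activator CilG is absent, so *kulG* is not transcribed.
So KulG is not produced.
With no repressor bound, *fubT* is transcribed.
So FubT is produced and active.
Activator SovV is present, so *zorC* is transcribed.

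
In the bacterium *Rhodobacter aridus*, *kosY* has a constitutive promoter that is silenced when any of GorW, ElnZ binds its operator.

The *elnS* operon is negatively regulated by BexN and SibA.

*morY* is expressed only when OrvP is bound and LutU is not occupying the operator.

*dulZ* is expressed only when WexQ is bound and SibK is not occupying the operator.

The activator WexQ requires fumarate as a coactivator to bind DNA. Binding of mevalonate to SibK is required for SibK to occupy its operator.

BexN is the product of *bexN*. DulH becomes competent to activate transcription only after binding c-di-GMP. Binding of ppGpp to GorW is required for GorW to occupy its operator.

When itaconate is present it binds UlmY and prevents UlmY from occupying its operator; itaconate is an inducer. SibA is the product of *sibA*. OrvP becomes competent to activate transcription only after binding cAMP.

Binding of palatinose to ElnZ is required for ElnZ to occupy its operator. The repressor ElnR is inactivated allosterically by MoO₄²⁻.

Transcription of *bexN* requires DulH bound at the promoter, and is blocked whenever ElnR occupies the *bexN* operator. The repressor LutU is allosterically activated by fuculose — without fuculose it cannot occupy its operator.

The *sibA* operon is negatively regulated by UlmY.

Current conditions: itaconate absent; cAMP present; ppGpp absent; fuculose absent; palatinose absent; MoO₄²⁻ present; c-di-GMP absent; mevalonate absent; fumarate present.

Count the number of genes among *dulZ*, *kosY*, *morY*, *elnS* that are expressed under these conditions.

4

Mevalonate is absent, so SibK is inactive.
Fumarate is present, so WexQ is active.
No repressor is bound and WexQ is active, so *dulZ* is transcribed.
→ *dulZ* is ON.
ppGpp is absent, so GorW is inactive.
Palatinose is absent, so ElnZ is inactive.
With no repressor bound, *kosY* is transcribed.
→ *kosY* is ON.
Fuculose is absent, so LutU is inactive.
cAMP is present, so OrvP is active.
No repressor is bound and OrvP is active, so *morY* is transcribed.
→ *morY* is ON.
MoO₄²⁻ is present, so ElnR is inactive.
c-di-GMP is absent, so DulH is inactive.
Required activator DulH is absent, so *bexN* is not transcribed.
So BexN is not produced.
Itaconate is absent, so UlmY is active.
With repressor UlmY bound, *sibA* is not transcribed.
So SibA is not produced.
With no repressor bound, *elnS* is transcribed.
→ *elnS* is ON.
4 of the 4 genes are transcribed.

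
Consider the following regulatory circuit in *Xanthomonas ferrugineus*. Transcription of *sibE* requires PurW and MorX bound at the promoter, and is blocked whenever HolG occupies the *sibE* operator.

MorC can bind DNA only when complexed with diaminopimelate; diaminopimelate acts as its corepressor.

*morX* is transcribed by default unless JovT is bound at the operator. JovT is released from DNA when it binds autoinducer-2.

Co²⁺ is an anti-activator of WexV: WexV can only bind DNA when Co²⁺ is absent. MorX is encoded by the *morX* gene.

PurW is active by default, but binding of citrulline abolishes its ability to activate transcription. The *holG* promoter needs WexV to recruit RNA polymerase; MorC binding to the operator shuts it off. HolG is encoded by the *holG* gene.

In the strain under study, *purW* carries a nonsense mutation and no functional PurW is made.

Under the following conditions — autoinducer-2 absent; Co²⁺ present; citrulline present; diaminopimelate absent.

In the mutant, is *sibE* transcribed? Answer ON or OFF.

PurW is non-functional in this strain, so it has no effect.
Diaminopimelate is absent, so MorC is inactive.
Co²⁺ is present, so WexV is inactive.
Required activator WexV is absent, so *holG* is not transcribed.
So HolG is not produced.
Autoinducer-2 is absent, so JovT is active.
With repressor JovT bound, *morX* is not transcribed.
So MorX is not produced.
Required activator PurW is absent, so *sibE* is not transcribed.

OFF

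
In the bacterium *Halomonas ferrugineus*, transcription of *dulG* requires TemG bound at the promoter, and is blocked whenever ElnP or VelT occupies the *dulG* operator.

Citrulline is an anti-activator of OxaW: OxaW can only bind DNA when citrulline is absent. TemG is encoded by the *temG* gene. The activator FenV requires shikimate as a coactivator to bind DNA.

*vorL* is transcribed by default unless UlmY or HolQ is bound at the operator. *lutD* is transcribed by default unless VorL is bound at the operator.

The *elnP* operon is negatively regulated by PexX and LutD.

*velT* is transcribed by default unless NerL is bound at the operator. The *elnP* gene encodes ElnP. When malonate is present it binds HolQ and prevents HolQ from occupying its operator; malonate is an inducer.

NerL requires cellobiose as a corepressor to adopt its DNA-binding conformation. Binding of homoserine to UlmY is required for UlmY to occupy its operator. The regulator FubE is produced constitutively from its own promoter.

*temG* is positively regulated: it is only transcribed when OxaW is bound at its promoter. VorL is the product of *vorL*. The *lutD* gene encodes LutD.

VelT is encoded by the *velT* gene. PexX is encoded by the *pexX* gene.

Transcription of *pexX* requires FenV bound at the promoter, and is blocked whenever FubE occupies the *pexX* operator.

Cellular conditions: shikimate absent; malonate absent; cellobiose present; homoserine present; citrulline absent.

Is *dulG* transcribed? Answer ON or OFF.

ON

Shikimate is absent, so FenV is inactive.
FubE is produced constitutively and is active.
With repressor FubE bound, *pexX* is not transcribed.
So PexX is not produced.
Homoserine is present, so UlmY is active.
Malonate is absent, so HolQ is active.
With repressor UlmY bound, *vorL* is not transcribed.
So VorL is not produced.
With no repressor bound, *lutD* is transcribed.
So LutD is produced and active.
With repressor LutD bound, *elnP* is not transcribed.
So ElnP is not produced.
Cellobiose is present, so NerL is active.
With repressor NerL bound, *velT* is not transcribed.
So VelT is not produced.
Citrulline is absent, so OxaW is active.
No repressor is bound and OxaW is active, so *temG* is transcribed.
So TemG is produced and active.
No repressor is bound and TemG is active, so *dulG* is transcribed.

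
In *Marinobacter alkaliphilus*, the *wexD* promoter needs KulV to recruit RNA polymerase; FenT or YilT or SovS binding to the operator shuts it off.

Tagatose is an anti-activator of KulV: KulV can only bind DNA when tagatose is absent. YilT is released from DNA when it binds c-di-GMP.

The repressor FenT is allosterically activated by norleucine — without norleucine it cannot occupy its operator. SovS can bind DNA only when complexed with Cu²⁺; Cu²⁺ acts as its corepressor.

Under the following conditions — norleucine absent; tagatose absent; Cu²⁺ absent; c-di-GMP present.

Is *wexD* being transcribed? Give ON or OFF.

Norleucine is absent, so FenT is inactive.
c-di-GMP is present, so YilT is inactive.
Tagatose is absent, so KulV is active.
Cu²⁺ is absent, so SovS is inactive.
No repressor is bound and KulV is active, so *wexD* is transcribed.

ON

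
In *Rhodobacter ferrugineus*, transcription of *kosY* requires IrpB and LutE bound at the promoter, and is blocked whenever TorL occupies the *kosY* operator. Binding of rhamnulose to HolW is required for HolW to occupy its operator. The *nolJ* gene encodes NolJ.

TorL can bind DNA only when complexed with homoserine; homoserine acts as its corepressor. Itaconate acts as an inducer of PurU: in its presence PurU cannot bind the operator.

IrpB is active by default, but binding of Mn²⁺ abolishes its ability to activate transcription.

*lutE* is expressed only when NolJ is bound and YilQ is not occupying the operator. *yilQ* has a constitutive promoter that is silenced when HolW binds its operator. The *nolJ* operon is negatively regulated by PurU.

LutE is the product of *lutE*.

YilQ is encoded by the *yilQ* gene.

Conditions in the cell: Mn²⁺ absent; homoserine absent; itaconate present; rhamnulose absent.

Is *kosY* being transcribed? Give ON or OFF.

Homoserine is absent, so TorL is inactive.
Mn²⁺ is absent, so IrpB is active.
Rhamnulose is absent, so HolW is inactive.
With no repressor bound, *yilQ* is transcribed.
So YilQ is produced and active.
Itaconate is present, so PurU is inactive.
With no repressor bound, *nolJ* is transcribed.
So NolJ is produced and active.
With repressor YilQ bound, *lutE* is not transcribed.
So LutE is not produced.
Required activator LutE is absent, so *kosY* is not transcribed.

OFF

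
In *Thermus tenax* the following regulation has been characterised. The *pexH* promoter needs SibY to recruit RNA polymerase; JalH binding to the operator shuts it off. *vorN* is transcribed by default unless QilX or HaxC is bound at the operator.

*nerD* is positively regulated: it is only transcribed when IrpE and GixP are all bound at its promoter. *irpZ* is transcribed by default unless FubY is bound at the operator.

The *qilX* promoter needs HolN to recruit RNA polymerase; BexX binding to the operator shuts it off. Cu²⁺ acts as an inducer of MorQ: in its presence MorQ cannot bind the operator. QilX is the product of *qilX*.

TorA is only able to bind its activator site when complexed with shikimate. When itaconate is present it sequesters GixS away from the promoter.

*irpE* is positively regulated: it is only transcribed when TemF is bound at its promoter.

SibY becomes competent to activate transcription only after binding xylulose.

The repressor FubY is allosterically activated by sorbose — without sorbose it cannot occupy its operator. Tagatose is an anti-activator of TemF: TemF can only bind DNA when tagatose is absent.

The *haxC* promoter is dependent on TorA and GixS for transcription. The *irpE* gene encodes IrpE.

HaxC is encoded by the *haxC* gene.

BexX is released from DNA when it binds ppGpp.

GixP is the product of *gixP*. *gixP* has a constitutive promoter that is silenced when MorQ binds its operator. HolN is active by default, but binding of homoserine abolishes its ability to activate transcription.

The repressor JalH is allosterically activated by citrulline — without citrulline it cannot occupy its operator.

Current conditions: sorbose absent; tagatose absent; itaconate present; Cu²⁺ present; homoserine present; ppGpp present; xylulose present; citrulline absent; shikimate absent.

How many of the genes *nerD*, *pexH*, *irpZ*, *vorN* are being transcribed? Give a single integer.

Tagatose is absent, so TemF is active.
No repressor is bound and TemF is active, so *irpE* is transcribed.
So IrpE is produced and active.
Cu²⁺ is present, so MorQ is inactive.
With no repressor bound, *gixP* is transcribed.
So GixP is produced and active.
No repressor is bound and IrpE and GixP are active, so *nerD* is transcribed.
→ *nerD* is ON.
Xylulose is present, so SibY is active.
Citrulline is absent, so JalH is inactive.
No repressor is bound and SibY is active, so *pexH* is transcribed.
→ *pexH* is ON.
Sorbose is absent, so FubY is inactive.
With no repressor bound, *irpZ* is transcribed.
→ *irpZ* is ON.
ppGpp is present, so BexX is inactive.
Homoserine is present, so HolN is inactive.
Required activator HolN is absent, so *qilX* is not transcribed.
So QilX is not produced.
Shikimate is absent, so TorA is inactive.
Itaconate is present, so GixS is inactive.
Required activator TorA is absent, so *haxC* is not transcribed.
So HaxC is not produced.
With no repressor bound, *vorN* is transcribed.
→ *vorN* is ON.
4 of the 4 genes are transcribed.

4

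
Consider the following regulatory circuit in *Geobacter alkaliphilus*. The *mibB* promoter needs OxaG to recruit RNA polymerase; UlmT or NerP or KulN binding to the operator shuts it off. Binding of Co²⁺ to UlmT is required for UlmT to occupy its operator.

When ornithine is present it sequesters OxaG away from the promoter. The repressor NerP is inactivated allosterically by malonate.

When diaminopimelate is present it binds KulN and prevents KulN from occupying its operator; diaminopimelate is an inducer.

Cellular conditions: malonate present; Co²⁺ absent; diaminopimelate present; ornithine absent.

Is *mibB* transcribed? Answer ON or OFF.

Co²⁺ is absent, so UlmT is inactive.
Malonate is present, so NerP is inactive.
Diaminopimelate is present, so KulN is inactive.
Ornithine is absent, so OxaG is active.
No repressor is bound and OxaG is active, so *mibB* is transcribed.

ON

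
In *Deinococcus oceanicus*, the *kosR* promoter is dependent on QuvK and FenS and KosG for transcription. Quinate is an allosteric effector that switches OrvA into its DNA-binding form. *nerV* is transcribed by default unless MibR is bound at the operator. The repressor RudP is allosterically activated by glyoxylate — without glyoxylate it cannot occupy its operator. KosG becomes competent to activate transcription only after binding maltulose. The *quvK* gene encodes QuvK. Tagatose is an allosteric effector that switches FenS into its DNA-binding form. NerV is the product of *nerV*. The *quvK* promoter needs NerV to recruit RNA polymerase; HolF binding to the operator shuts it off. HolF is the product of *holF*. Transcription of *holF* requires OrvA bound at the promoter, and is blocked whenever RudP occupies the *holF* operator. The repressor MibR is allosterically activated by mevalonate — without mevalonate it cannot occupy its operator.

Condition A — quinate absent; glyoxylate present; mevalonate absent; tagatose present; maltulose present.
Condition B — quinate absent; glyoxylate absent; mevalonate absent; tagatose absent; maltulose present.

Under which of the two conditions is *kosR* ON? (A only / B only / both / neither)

Condition A:
Quinate is absent, so OrvA is inactive.
Glyoxylate is present, so RudP is active.
With repressor RudP bound, *holF* is not transcribed.
So HolF is not produced.
Mevalonate is absent, so MibR is inactive.
With no repressor bound, *nerV* is transcribed.
So NerV is produced and active.
No repressor is bound and NerV is active, so *quvK* is transcribed.
So QuvK is produced and active.
Tagatose is present, so FenS is active.
Maltulose is present, so KosG is active.
No repressor is bound and QuvK and FenS and KosG are active, so *kosR* is transcribed.
→ *kosR* is ON in A.
Condition B:
Quinate is absent, so OrvA is inactive.
Glyoxylate is absent, so RudP is inactive.
Required activator OrvA is absent, so *holF* is not transcribed.
So HolF is not produced.
Mevalonate is absent, so MibR is inactive.
With no repressor bound, *nerV* is transcribed.
So NerV is produced and active.
No repressor is bound and NerV is active, so *quvK* is transcribed.
So QuvK is produced and active.
Tagatose is absent, so FenS is inactive.
Maltulose is present, so KosG is active.
Required activator FenS is absent, so *kosR* is not transcribed.
→ *kosR* is OFF in B.

A only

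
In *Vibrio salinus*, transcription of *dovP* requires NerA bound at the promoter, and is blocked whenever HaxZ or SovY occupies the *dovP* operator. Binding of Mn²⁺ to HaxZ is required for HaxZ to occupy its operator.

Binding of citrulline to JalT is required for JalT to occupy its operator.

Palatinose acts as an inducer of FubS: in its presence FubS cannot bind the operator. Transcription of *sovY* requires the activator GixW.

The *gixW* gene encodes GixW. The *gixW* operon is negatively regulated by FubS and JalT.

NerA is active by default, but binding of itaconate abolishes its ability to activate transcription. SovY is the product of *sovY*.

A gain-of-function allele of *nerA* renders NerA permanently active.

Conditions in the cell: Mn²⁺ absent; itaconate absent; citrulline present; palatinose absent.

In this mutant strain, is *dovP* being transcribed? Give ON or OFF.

ON

NerA is constitutively active in this strain.
Mn²⁺ is absent, so HaxZ is inactive.
Palatinose is absent, so FubS is active.
Citrulline is present, so JalT is active.
With repressor FubS bound, *gixW* is not transcribed.
So GixW is not produced.
Required activator GixW is absent, so *sovY* is not transcribed.
So SovY is not produced.
No repressor is bound and NerA is active, so *dovP* is transcribed.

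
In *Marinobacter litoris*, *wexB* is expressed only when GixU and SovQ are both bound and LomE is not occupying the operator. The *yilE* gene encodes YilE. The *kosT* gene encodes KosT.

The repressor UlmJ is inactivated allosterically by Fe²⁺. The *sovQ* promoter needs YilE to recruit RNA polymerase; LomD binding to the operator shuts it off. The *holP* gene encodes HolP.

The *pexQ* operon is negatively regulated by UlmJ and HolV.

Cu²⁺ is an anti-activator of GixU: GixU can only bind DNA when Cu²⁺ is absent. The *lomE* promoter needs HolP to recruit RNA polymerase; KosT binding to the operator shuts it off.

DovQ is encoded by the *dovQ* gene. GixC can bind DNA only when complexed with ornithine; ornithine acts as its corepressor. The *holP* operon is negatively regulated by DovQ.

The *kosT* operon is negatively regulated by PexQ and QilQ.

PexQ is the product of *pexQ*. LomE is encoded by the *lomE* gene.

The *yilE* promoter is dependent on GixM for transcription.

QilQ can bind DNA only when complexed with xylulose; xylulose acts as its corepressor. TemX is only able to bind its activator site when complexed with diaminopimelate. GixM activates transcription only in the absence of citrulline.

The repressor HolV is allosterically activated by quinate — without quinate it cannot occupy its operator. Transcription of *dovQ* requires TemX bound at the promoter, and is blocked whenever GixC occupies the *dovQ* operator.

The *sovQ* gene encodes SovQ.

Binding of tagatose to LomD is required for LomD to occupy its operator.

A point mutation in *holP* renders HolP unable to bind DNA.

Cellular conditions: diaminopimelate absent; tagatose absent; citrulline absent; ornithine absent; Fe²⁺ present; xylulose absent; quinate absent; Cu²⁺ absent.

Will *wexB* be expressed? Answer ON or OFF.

Cu²⁺ is absent, so GixU is active.
HolP is non-functional in this strain, so it has no effect.
Fe²⁺ is present, so UlmJ is inactive.
Quinate is absent, so HolV is inactive.
With no repressor bound, *pexQ* is transcribed.
So PexQ is produced and active.
Xylulose is absent, so QilQ is inactive.
With repressor PexQ bound, *kosT* is not transcribed.
So KosT is not produced.
Required activator HolP is absent, so *lomE* is not transcribed.
So LomE is not produced.
Tagatose is absent, so LomD is inactive.
Citrulline is absent, so GixM is active.
No repressor is bound and GixM is active, so *yilE* is transcribed.
So YilE is produced and active.
No repressor is bound and YilE is active, so *sovQ* is transcribed.
So SovQ is produced and active.
No repressor is bound and GixU and SovQ are active, so *wexB* is transcribed.

ON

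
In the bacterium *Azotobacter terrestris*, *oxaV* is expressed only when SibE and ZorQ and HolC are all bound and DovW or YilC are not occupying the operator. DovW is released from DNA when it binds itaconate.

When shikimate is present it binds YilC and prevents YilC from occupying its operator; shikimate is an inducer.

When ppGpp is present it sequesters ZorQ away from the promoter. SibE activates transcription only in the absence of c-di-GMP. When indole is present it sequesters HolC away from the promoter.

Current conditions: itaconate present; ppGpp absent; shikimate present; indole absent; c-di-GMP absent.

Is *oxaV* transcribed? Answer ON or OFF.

ON

c-di-GMP is absent, so SibE is active.
Itaconate is present, so DovW is inactive.
ppGpp is absent, so ZorQ is active.
Shikimate is present, so YilC is inactive.
Indole is absent, so HolC is active.
No repressor is bound and SibE and ZorQ and HolC are active, so *oxaV* is transcribed.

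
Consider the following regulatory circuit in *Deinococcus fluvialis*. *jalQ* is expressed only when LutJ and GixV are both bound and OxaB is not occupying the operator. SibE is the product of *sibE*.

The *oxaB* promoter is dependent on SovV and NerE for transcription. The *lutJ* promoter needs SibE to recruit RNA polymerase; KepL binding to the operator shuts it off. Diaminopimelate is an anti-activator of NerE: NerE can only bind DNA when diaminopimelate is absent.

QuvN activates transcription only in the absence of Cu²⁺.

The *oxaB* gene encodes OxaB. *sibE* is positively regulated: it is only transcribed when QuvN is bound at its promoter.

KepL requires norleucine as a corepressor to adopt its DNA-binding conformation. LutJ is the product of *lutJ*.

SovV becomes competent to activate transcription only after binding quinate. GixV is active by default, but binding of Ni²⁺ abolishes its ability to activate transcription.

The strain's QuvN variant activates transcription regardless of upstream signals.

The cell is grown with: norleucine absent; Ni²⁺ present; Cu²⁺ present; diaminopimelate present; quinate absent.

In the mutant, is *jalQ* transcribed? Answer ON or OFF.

OFF

Norleucine is absent, so KepL is inactive.
QuvN is constitutively active in this strain.
No repressor is bound and QuvN is active, so *sibE* is transcribed.
So SibE is produced and active.
No repressor is bound and SibE is active, so *lutJ* is transcribed.
So LutJ is produced and active.
Quinate is absent, so SovV is inactive.
Diaminopimelate is present, so NerE is inactive.
Required activator SovV is absent, so *oxaB* is not transcribed.
So OxaB is not produced.
Ni²⁺ is present, so GixV is inactive.
Required activator GixV is absent, so *jalQ* is not transcribed.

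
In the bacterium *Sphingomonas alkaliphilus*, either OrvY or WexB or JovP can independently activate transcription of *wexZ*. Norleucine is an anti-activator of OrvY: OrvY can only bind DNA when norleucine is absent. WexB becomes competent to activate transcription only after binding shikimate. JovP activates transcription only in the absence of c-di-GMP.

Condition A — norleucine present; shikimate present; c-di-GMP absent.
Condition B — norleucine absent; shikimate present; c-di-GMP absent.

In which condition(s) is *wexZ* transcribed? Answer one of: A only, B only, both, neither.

both

Condition A:
Norleucine is present, so OrvY is inactive.
Shikimate is present, so WexB is active.
c-di-GMP is absent, so JovP is active.
Activator WexB is present, so *wexZ* is transcribed.
→ *wexZ* is ON in A.
Condition B:
Norleucine is absent, so OrvY is active.
Shikimate is present, so WexB is active.
c-di-GMP is absent, so JovP is active.
Activator OrvY is present, so *wexZ* is transcribed.
→ *wexZ* is ON in B.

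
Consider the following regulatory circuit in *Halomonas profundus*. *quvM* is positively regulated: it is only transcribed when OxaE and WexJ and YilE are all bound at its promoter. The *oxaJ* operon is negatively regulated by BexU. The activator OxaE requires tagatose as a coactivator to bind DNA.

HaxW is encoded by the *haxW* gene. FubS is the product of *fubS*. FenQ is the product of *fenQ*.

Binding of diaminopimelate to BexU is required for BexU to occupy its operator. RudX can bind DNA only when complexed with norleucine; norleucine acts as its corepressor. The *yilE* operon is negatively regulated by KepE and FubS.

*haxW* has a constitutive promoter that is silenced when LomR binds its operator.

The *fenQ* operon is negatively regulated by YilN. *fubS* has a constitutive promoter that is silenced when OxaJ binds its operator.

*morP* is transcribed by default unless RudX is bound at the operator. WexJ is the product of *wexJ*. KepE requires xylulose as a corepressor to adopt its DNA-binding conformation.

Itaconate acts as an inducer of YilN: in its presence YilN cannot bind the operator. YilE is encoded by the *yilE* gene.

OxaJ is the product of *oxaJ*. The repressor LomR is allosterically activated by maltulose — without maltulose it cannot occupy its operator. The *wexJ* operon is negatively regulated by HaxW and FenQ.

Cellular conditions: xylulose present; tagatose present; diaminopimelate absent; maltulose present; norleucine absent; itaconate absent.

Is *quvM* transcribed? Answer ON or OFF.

Tagatose is present, so OxaE is active.
Maltulose is present, so LomR is active.
With repressor LomR bound, *haxW* is not transcribed.
So HaxW is not produced.
Itaconate is absent, so YilN is active.
With repressor YilN bound, *fenQ* is not transcribed.
So FenQ is not produced.
With no repressor bound, *wexJ* is transcribed.
So WexJ is produced and active.
Xylulose is present, so KepE is active.
Diaminopimelate is absent, so BexU is inactive.
With no repressor bound, *oxaJ* is transcribed.
So OxaJ is produced and active.
With repressor OxaJ bound, *fubS* is not transcribed.
So FubS is not produced.
With repressor KepE bound, *yilE* is not transcribed.
So YilE is not produced.
Required activator YilE is absent, so *quvM* is not transcribed.

OFF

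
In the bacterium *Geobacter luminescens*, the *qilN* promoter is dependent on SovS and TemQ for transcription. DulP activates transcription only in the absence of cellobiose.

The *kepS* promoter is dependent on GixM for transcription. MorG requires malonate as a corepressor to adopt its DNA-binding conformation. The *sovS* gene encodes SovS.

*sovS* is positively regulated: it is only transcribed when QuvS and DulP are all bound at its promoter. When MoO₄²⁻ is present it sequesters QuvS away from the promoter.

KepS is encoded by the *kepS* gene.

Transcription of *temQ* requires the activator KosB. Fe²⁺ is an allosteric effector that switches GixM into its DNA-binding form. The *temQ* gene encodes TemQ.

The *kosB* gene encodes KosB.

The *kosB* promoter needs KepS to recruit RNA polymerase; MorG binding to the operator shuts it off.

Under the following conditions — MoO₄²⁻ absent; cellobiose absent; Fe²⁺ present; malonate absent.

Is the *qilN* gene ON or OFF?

MoO₄²⁻ is absent, so QuvS is active.
Cellobiose is absent, so DulP is active.
No repressor is bound and QuvS and DulP are active, so *sovS* is transcribed.
So SovS is produced and active.
Fe²⁺ is present, so GixM is active.
No repressor is bound and GixM is active, so *kepS* is transcribed.
So KepS is produced and active.
Malonate is absent, so MorG is inactive.
No repressor is bound and KepS is active, so *kosB* is transcribed.
So KosB is produced and active.
No repressor is bound and KosB is active, so *temQ* is transcribed.
So TemQ is produced and active.
No repressor is bound and SovS and TemQ are active, so *qilN* is transcribed.

ON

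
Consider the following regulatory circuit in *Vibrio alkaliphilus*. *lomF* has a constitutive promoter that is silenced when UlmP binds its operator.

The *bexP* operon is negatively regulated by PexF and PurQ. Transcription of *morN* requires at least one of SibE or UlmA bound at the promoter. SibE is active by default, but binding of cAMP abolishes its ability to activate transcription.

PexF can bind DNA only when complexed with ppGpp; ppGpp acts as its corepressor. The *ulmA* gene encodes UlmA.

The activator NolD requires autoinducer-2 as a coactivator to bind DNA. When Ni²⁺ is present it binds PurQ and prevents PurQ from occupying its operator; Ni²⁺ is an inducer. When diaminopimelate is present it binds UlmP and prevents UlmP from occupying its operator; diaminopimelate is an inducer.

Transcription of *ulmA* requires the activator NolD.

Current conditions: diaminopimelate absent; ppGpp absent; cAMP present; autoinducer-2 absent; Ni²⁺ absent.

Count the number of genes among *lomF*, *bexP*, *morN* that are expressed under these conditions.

Diaminopimelate is absent, so UlmP is active.
With repressor UlmP bound, *lomF* is not transcribed.
→ *lomF* is OFF.
ppGpp is absent, so PexF is inactive.
Ni²⁺ is absent, so PurQ is active.
With repressor PurQ bound, *bexP* is not transcribed.
→ *bexP* is OFF.
cAMP is present, so SibE is inactive.
Autoinducer-2 is absent, so NolD is inactive.
Required activator NolD is absent, so *ulmA* is not transcribed.
So UlmA is not produced.
No activator is available at the *morN* promoter, so *morN* is not transcribed.
→ *morN* is OFF.
0 of the 3 genes are transcribed.

0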